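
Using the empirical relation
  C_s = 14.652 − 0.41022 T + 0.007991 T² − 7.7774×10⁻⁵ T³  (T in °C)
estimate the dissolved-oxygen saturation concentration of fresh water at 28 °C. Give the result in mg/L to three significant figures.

C_s = 14.652 − 0.41022×28 + 0.007991×28² − 7.7774×10⁻⁵×28³ = 7.723 mg/L.

C_s ≈ 7.72 mg/L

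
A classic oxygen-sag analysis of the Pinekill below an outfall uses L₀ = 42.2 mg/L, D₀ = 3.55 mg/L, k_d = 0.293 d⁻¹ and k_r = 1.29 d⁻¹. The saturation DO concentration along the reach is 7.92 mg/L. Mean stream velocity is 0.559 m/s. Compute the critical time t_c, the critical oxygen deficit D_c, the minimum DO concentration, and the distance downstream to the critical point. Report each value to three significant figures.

t_c ≈ 1.15 d; D_c ≈ 6.85 mg/L; min DO ≈ 1.07 mg/L; x_c ≈ 55.5 km

With k_r/k_d = 4.403 and 1 − D₀(k_r−k_d)/(k_d L₀) = 0.7138,
t_c = ln(4.403 × 0.7138) / (1.29 − 0.293) = ln(3.142) / 0.9970 = 1.145/0.9970 = 1.148 d.
L(t_c) = L₀ e^(−k_d t_c) = 42.2 × 0.7143 = 30.14 mg/L, and at the critical point k_r D_c = k_d L, so D_c = (0.293/1.29) × 30.14 = 6.846 mg/L.
Minimum DO = C_s − D_c = 7.92 − 6.846 = 1.074 mg/L.
x_c = v t_c = 0.559 m/s × 1.148 d × 86400 s/d = 55470 m ≈ 55.5 km.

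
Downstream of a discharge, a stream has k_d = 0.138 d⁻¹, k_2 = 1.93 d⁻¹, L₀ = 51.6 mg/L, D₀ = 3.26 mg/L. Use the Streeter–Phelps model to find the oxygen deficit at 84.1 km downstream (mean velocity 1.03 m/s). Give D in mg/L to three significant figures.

D ≈ 3.37 mg/L

Travel time t = x/v = 84.1 km / (1.03 m/s) = 84100 m / 1.03 m/s = 81650 s = 0.9450 d.
k_d L₀/(k_2−k_d) = 0.138×51.6/(1.93−0.138) = 7.121/1.792 = 3.974 mg/L.
e^(−k_d t) = e^(−0.138×0.9450) = 0.8777; e^(−k_2 t) = e^(−1.93×0.9450) = 0.1614.
D = 3.974 × (0.8777 − 0.1614) + 3.26 × 0.1614 = 2.846 + 0.5261 = 3.373 mg/L.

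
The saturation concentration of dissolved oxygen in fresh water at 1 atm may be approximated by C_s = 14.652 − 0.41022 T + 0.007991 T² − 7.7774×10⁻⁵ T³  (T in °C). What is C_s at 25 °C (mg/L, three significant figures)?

C_s = 14.652 − 0.41022×25 + 0.007991×25² − 7.7774×10⁻⁵×25³ = 8.176 mg/L.

C_s ≈ 8.18 mg/L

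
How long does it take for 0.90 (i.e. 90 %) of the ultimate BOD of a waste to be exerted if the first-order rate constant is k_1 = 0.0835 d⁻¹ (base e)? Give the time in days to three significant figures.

t ≈ 27.6 d

y/L₀ = 1 − e^(−k_1 t) = 0.90 ⇒ e^(−k_1 t) = 0.100
t = −ln(0.100) / 0.0835 = 2.303 / 0.0835 = 27.58 d.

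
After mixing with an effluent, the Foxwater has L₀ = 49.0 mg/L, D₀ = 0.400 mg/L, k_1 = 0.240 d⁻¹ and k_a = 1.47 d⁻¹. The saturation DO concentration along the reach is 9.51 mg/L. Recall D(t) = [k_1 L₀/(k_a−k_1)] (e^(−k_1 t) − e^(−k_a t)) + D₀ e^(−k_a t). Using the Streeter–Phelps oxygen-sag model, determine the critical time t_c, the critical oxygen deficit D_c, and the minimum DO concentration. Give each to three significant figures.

t_c ≈ 1.44 d; D_c ≈ 5.66 mg/L; min DO ≈ 3.85 mg/L

With k_a/k_1 = 6.125 and 1 − D₀(k_a−k_1)/(k_1 L₀) = 0.9582,
t_c = ln(6.125 × 0.9582) / (1.47 − 0.240) = ln(5.869) / 1.230 = 1.770/1.230 = 1.439 d.
L(t_c) = L₀ e^(−k_1 t_c) = 49.0 × 0.7080 = 34.69 mg/L, and at the critical point k_a D_c = k_1 L, so D_c = (0.240/1.47) × 34.69 = 5.664 mg/L.
Minimum DO = C_s − D_c = 9.51 − 5.664 = 3.846 mg/L.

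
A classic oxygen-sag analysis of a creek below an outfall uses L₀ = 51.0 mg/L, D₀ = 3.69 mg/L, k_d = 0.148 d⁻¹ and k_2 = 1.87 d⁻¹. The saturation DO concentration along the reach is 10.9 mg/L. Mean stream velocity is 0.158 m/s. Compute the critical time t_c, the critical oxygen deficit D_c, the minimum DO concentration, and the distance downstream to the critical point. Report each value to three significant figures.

With k_2/k_d = 12.64 and 1 − D₀(k_2−k_d)/(k_d L₀) = 0.1582,
t_c = ln(12.64 × 0.1582) / (1.87 − 0.148) = ln(1.998) / 1.722 = 0.6924/1.722 = 0.4021 d.
D_c = (k_d/k_2) L₀ e^(−k_d t_c) = (0.148/1.87) × 51.0 × e^(−0.148×0.4021) = 0.07914 × 51.0 × 0.9422 = 3.803 mg/L.
Minimum DO = C_s − D_c = 10.9 − 3.803 = 7.097 mg/L.
x_c = v t_c = 0.158 m/s × 0.4021 d × 86400 s/d = 5489 m ≈ 5.49 km.

t_c ≈ 0.402 d; D_c ≈ 3.80 mg/L; min DO ≈ 7.10 mg/L; x_c ≈ 5.49 km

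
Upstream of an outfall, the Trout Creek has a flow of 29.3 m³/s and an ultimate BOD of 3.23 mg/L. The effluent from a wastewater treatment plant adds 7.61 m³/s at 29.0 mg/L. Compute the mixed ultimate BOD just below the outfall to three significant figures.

Flow-weighted mixing: C = (Q_r C_r + Q_w C_w)/(Q_r + Q_w)
= (29.3×3.23 + 7.61×29.0)/(29.3 + 7.61) = 315.3/36.91 = 8.543 mg/L.

8.54 mg/L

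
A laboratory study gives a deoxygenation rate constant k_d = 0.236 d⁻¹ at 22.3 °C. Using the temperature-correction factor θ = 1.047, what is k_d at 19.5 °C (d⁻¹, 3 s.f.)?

k_d ≈ 0.208 d⁻¹

k_d(T₂) = k_d(T₁) · θ^(T₂−T₁) = 0.236 × 1.047^(19.5−22.3)
= 0.236 × 1.047^-2.80 = 0.236 × 0.8793 = 0.2075 d⁻¹.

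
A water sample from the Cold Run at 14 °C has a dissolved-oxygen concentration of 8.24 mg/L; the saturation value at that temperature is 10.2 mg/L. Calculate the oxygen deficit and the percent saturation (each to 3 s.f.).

D = C_s − C = 10.2 − 8.24 = 1.96 mg/L.
% saturation = 8.24/10.2 × 100 = 80.8 %.

D ≈ 1.96 mg/L; 80.8 % saturation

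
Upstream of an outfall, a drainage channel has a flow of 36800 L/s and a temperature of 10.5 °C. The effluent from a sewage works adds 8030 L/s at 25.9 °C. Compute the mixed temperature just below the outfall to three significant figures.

13.3 °C

Flow-weighted mixing: C = (Q_r C_r + Q_w C_w)/(Q_r + Q_w)
= (36800×10.5 + 8030×25.9)/(36800 + 8030) = 594400/44830 = 13.26 °C.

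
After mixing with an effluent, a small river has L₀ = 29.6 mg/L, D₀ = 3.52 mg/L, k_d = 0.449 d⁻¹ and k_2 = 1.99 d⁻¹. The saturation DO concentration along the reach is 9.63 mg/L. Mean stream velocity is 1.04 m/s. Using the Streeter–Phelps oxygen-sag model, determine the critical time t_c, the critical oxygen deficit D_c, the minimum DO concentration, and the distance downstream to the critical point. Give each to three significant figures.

t_c ≈ 0.626 d; D_c ≈ 5.04 mg/L; min DO ≈ 4.59 mg/L; x_c ≈ 56.2 km

At the critical point dD/dt = 0, so k_d L₀ e^(−k_d t) = k_2 D. Substituting D(t) from the Streeter–Phelps equation and solving for t gives
t_c = ln[(k_2/k_d)(1 − D₀(k_2−k_d)/(k_d L₀))] / (k_2−k_d).
Here k_2−k_d = 1.541 d⁻¹ and 1 − D₀(k_2−k_d)/(k_d L₀) = 1 − 3.52×1.541/(0.449×29.6) = 0.5919, so
t_c = ln(4.432 × 0.5919) / 1.541 = 0.9644 / 1.541 = 0.6258 d.
D_c = (k_d/k_2) L₀ e^(−k_d t_c) = (0.449/1.99) × 29.6 × e^(−0.449×0.6258) = 0.2256 × 29.6 × 0.7550 = 5.043 mg/L.
Minimum DO = C_s − D_c = 9.63 − 5.043 = 4.587 mg/L.
x_c = v t_c = 1.04 m/s × 0.6258 d × 86400 s/d = 56230 m ≈ 56.2 km.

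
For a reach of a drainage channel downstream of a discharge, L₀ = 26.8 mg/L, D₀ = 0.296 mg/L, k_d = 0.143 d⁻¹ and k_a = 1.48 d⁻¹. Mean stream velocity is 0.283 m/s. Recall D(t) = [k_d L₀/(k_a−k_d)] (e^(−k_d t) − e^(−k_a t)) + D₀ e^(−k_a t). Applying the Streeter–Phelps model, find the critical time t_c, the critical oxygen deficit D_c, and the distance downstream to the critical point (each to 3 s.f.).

With k_a/k_d = 10.35 and 1 − D₀(k_a−k_d)/(k_d L₀) = 0.8967,
t_c = ln(10.35 × 0.8967) / (1.48 − 0.143) = ln(9.281) / 1.337 = 2.228/1.337 = 1.666 d.
D_c = (k_d/k_a) L₀ e^(−k_d t_c) = (0.143/1.48) × 26.8 × e^(−0.143×1.666) = 0.09662 × 26.8 × 0.7880 = 2.040 mg/L.
x_c = v t_c = 0.283 m/s × 1.666 d × 86400 s/d = 40750 m ≈ 40.7 km.

t_c ≈ 1.67 d; D_c ≈ 2.04 mg/L; x_c ≈ 40.7 km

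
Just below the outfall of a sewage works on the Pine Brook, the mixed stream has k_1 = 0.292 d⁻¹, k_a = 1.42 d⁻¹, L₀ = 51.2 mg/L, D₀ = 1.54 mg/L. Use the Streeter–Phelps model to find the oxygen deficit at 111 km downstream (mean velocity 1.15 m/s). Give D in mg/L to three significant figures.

D ≈ 7.17 mg/L

Travel time t = x/v = 111 km / (1.15 m/s) = 111000 m / 1.15 m/s = 96520 s = 1.117 d.
k_1 L₀/(k_a−k_1) = 0.292×51.2/(1.42−0.292) = 14.95/1.128 = 13.25 mg/L.
e^(−k_1 t) = e^(−0.292×1.117) = 0.7217; e^(−k_a t) = e^(−1.42×1.117) = 0.2047.
D = 13.25 × (0.7217 − 0.2047) + 1.54 × 0.2047 = 6.852 + 0.3152 = 7.167 mg/L.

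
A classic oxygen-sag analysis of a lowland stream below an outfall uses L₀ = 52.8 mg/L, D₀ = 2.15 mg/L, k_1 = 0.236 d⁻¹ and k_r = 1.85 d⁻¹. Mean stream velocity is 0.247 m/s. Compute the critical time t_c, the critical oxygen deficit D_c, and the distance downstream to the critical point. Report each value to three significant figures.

t_c = [1/(k_r−k_1)] ln[(k_r/k_1)(1 − D₀(k_r−k_1)/(k_1 L₀))]
= [1/(1.85−0.236)] ln[(1.85/0.236)(1 − 2.15×1.614/(0.236×52.8))]
= (1/1.614) ln[7.839 × 0.7215] = 0.6196 × ln(5.656) = 0.6196 × 1.733 = 1.074 d.
D_c = (k_1/k_r) L₀ e^(−k_1 t_c) = (0.236/1.85) × 52.8 × e^(−0.236×1.074) = 0.1276 × 52.8 × 0.7762 = 5.228 mg/L.
x_c = v t_c = 0.247 m/s × 1.074 d × 86400 s/d = 22910 m ≈ 22.9 km.

t_c ≈ 1.07 d; D_c ≈ 5.23 mg/L; x_c ≈ 22.9 km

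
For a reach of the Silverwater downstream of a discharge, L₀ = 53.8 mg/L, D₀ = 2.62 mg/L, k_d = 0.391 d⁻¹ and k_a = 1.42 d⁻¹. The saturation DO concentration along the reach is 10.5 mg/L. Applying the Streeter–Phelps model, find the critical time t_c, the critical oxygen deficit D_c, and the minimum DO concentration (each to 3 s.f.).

With k_a/k_d = 3.632 and 1 − D₀(k_a−k_d)/(k_d L₀) = 0.8718,
t_c = ln(3.632 × 0.8718) / (1.42 − 0.391) = ln(3.166) / 1.029 = 1.153/1.029 = 1.120 d.
L(t_c) = L₀ e^(−k_d t_c) = 53.8 × 0.6454 = 34.72 mg/L, and at the critical point k_a D_c = k_d L, so D_c = (0.391/1.42) × 34.72 = 9.560 mg/L.
Minimum DO = C_s − D_c = 10.5 − 9.560 = 0.9397 mg/L.

t_c ≈ 1.12 d; D_c ≈ 9.56 mg/L; min DO ≈ 0.940 mg/L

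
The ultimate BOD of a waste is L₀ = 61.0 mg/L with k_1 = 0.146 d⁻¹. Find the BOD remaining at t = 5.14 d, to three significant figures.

L ≈ 28.8 mg/L

L_t = L₀ e^(−k_1 t) = 61.0 × e^(−0.146×5.14) = 61.0 × 0.4722 = 28.80 mg/L.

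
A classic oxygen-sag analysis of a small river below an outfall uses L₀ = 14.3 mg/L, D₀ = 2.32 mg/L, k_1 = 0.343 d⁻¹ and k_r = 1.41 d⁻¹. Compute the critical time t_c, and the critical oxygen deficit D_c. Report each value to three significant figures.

t_c = [1/(k_r−k_1)] ln[(k_r/k_1)(1 − D₀(k_r−k_1)/(k_1 L₀))]
= [1/(1.41−0.343)] ln[(1.41/0.343)(1 − 2.32×1.067/(0.343×14.3))]
= (1/1.067) ln[4.111 × 0.4953] = 0.9372 × ln(2.036) = 0.9372 × 0.7110 = 0.6664 d.
D_c = (k_1/k_r) L₀ e^(−k_1 t_c) = (0.343/1.41) × 14.3 × e^(−0.343×0.6664) = 0.2433 × 14.3 × 0.7957 = 2.768 mg/L.

t_c ≈ 0.666 d; D_c ≈ 2.77 mg/L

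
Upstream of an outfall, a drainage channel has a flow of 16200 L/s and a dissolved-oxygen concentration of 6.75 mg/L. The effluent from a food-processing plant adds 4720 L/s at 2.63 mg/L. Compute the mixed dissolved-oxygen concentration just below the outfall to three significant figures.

5.82 mg/L

Flow-weighted mixing: C = (Q_r C_r + Q_w C_w)/(Q_r + Q_w)
= (16200×6.75 + 4720×2.63)/(16200 + 4720) = 121800/20920 = 5.820 mg/L.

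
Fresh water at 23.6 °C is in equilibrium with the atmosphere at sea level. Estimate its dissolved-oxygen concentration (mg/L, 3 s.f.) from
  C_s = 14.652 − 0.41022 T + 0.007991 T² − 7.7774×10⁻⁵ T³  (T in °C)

C_s ≈ 8.40 mg/L

C_s = 14.652 − 0.41022×23.6 + 0.007991×23.6² − 7.7774×10⁻⁵×23.6³ = 8.399 mg/L.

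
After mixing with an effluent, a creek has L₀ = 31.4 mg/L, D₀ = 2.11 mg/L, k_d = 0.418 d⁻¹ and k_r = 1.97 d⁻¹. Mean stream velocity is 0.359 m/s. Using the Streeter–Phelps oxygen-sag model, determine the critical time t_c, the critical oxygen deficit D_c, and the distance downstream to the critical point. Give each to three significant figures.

With k_r/k_d = 4.713 and 1 − D₀(k_r−k_d)/(k_d L₀) = 0.7505,
t_c = ln(4.713 × 0.7505) / (1.97 − 0.418) = ln(3.537) / 1.552 = 1.263/1.552 = 0.8140 d.
L(t_c) = L₀ e^(−k_d t_c) = 31.4 × 0.7116 = 22.34 mg/L, and at the critical point k_r D_c = k_d L, so D_c = (0.418/1.97) × 22.34 = 4.741 mg/L.
x_c = v t_c = 0.359 m/s × 0.8140 d × 86400 s/d = 25250 m ≈ 25.2 km.

t_c ≈ 0.814 d; D_c ≈ 4.74 mg/L; x_c ≈ 25.2 km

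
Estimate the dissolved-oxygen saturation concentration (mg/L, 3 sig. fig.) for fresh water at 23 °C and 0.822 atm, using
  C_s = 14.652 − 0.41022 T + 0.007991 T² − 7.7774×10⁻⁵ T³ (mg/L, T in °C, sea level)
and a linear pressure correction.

C_s ≈ 6.99 mg/L

At sea level: C_s = 14.652 − 0.41022×23 + 0.007991×23² − 7.7774×10⁻⁵×23³ = 8.498 mg/L.
Pressure correction: C_s' = 8.498 × 0.822 = 6.985 mg/L.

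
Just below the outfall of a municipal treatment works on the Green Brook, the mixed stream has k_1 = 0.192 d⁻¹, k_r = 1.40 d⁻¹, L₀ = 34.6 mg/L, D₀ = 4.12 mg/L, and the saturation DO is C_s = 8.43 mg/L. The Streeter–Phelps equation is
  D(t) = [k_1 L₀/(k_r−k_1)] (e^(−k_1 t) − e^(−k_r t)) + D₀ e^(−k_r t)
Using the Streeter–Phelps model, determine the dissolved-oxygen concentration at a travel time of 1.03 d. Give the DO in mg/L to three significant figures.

DO ≈ 4.24 mg/L

k_1 L₀/(k_r−k_1) = 0.192×34.6/(1.40−0.192) = 6.643/1.208 = 5.499 mg/L.
e^(−k_1 t) = e^(−0.192×1.030) = 0.8206; e^(−k_r t) = e^(−1.40×1.030) = 0.2365.
D = 5.499 × (0.8206 − 0.2365) + 4.12 × 0.2365 = 3.212 + 0.9742 = 4.186 mg/L.
DO = C_s − D = 8.43 − 4.186 = 4.244 mg/L.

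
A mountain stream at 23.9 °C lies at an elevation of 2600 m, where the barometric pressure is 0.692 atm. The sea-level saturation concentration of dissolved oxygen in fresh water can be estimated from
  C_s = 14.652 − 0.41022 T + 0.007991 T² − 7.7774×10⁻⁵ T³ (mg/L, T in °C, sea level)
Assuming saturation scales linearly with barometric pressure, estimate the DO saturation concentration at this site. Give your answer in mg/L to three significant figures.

At sea level: C_s = 14.652 − 0.41022×23.9 + 0.007991×23.9² − 7.7774×10⁻⁵×23.9³ = 8.351 mg/L.
Pressure correction: C_s' = 8.351 × 0.692 = 5.779 mg/L.

C_s ≈ 5.78 mg/L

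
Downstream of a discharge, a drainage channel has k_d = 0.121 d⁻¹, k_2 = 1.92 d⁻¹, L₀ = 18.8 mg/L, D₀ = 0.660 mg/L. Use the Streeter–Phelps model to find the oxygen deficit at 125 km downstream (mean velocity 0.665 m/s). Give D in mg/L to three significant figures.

D ≈ 0.963 mg/L

Travel time t = x/v = 125 km / (0.665 m/s) = 125000 m / 0.665 m/s = 188000 s = 2.176 d.
k_d L₀/(k_2−k_d) = 0.121×18.8/(1.92−0.121) = 2.275/1.799 = 1.264 mg/L.
e^(−k_d t) = e^(−0.121×2.176) = 0.7686; e^(−k_2 t) = e^(−1.92×2.176) = 0.01534.
D = 1.264 × (0.7686 − 0.01534) + 0.660 × 0.01534 = 0.9524 + 0.01013 = 0.9625 mg/L.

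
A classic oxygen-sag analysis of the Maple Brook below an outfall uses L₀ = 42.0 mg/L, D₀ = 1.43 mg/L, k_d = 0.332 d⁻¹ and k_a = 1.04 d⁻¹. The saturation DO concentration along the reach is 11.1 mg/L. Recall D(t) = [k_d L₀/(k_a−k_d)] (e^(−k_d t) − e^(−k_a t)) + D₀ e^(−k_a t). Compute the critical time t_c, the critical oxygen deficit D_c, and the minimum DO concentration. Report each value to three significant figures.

t_c = [1/(k_a−k_d)] ln[(k_a/k_d)(1 − D₀(k_a−k_d)/(k_d L₀))]
= [1/(1.04−0.332)] ln[(1.04/0.332)(1 − 1.43×0.7080/(0.332×42.0))]
= (1/0.7080) ln[3.133 × 0.9274] = 1.412 × ln(2.905) = 1.412 × 1.066 = 1.506 d.
D_c = (k_d/k_a) L₀ e^(−k_d t_c) = (0.332/1.04) × 42.0 × e^(−0.332×1.506) = 0.3192 × 42.0 × 0.6065 = 8.131 mg/L.
Minimum DO = C_s − D_c = 11.1 − 8.131 = 2.969 mg/L.

t_c ≈ 1.51 d; D_c ≈ 8.13 mg/L; min DO ≈ 2.97 mg/L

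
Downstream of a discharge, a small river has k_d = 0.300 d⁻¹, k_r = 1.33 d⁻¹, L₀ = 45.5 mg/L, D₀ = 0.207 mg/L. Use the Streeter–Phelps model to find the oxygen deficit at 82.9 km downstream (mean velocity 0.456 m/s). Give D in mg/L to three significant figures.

D ≈ 6.25 mg/L

Travel time t = x/v = 82.9 km / (0.456 m/s) = 82900 m / 0.456 m/s = 181800 s = 2.104 d.
k_d L₀/(k_r−k_d) = 0.300×45.5/(1.33−0.300) = 13.65/1.030 = 13.25 mg/L.
e^(−k_d t) = e^(−0.300×2.104) = 0.5319; e^(−k_r t) = e^(−1.33×2.104) = 0.06090.
D = 13.25 × (0.5319 − 0.06090) + 0.207 × 0.06090 = 6.242 + 0.01261 = 6.255 mg/L.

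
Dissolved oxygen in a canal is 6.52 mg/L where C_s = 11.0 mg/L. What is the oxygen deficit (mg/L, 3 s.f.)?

D = C_s − C = 11.0 − 6.52 = 4.48 mg/L.

D ≈ 4.48 mg/L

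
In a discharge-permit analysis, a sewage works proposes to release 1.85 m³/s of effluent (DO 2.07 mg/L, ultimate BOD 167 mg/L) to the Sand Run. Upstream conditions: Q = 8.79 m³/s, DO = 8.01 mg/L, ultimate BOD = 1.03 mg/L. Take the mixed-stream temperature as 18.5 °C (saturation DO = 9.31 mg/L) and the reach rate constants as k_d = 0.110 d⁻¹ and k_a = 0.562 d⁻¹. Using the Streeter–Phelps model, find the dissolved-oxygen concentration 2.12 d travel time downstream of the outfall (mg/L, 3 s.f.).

Mixed DO = (8.79×8.01 + 1.85×2.07)/(8.79+1.85) = 74.24/10.64 = 6.977 mg/L.
Mixed L₀ = (8.79×1.03 + 1.85×167)/(10.64) = 318.0/10.64 = 29.89 mg/L.
Initial deficit D₀ = C_s − DO₀ = 9.31 − 6.977 = 2.333 mg/L.
D(2.12) = [0.110×29.89/(0.562−0.110)](e^(−0.110×2.12) − e^(−0.562×2.12)) + 2.333 e^(−0.562×2.12)
= 7.274 × (0.7920 − 0.3038) + 2.333 × 0.3038 = 4.260 mg/L.
DO = 9.31 − 4.260 = 5.050 mg/L.

DO ≈ 5.05 mg/L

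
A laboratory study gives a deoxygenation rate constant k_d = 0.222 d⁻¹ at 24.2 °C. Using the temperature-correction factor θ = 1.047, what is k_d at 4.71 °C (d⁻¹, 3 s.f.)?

k_d ≈ 0.0907 d⁻¹

k_d(T₂) = k_d(T₁) · θ^(T₂−T₁) = 0.222 × 1.047^(4.71−24.2)
= 0.222 × 1.047^-19.5 = 0.222 × 0.4085 = 0.09070 d⁻¹.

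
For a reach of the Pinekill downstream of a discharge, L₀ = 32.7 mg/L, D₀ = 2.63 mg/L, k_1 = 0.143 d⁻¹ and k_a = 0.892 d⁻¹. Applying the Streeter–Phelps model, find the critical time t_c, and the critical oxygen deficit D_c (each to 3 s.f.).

t_c ≈ 1.71 d; D_c ≈ 4.10 mg/L

With k_a/k_1 = 6.238 and 1 − D₀(k_a−k_1)/(k_1 L₀) = 0.5787,
t_c = ln(6.238 × 0.5787) / (0.892 − 0.143) = ln(3.610) / 0.7490 = 1.284/0.7490 = 1.714 d.
D_c = (k_1/k_a) L₀ e^(−k_1 t_c) = (0.143/0.892) × 32.7 × e^(−0.143×1.714) = 0.1603 × 32.7 × 0.7826 = 4.103 mg/L.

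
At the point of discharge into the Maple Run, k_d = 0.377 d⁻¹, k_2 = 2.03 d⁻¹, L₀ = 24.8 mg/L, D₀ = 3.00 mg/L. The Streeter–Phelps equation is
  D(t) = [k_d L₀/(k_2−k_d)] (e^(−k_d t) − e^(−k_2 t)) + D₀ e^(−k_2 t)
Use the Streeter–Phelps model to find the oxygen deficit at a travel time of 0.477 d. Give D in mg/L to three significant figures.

k_d L₀/(k_2−k_d) = 0.377×24.8/(2.03−0.377) = 9.350/1.653 = 5.656 mg/L.
e^(−k_d t) = e^(−0.377×0.4770) = 0.8354; e^(−k_2 t) = e^(−2.03×0.4770) = 0.3797.
D = 5.656 × (0.8354 − 0.3797) + 3.00 × 0.3797 = 2.577 + 1.139 = 3.717 mg/L.

D ≈ 3.72 mg/L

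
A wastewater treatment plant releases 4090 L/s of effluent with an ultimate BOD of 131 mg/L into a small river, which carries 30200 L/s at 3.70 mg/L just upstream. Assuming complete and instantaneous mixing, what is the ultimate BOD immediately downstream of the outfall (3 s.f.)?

18.9 mg/L

Flow-weighted mixing: C = (Q_r C_r + Q_w C_w)/(Q_r + Q_w)
= (30200×3.70 + 4090×131)/(30200 + 4090) = 647500/34290 = 18.88 mg/L.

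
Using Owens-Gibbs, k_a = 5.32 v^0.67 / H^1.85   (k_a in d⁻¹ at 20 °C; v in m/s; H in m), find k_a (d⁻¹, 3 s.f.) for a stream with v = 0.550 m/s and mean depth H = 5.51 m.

k_a = 5.32 × 0.550^0.67 / 5.51^1.85 = 5.32 × 0.6700 / 23.50 = 0.1516 d⁻¹.

k_a ≈ 0.152 d⁻¹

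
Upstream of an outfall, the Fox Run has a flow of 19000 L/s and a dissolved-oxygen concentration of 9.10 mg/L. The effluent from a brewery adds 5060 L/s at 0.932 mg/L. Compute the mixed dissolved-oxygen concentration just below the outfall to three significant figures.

7.38 mg/L

Flow-weighted mixing: C = (Q_r C_r + Q_w C_w)/(Q_r + Q_w)
= (19000×9.10 + 5060×0.932)/(19000 + 5060) = 177600/24060 = 7.382 mg/L.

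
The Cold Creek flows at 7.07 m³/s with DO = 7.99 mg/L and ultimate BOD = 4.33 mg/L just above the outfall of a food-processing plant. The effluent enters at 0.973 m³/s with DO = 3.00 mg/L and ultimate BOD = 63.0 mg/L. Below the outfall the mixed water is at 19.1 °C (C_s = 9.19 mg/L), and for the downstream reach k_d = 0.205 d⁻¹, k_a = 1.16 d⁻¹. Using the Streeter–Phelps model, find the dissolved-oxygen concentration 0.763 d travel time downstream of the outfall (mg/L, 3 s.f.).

Mixed DO = (7.07×7.99 + 0.973×3.00)/(7.07+0.973) = 59.41/8.043 = 7.386 mg/L.
Mixed L₀ = (7.07×4.33 + 0.973×63.0)/(8.043) = 91.91/8.043 = 11.43 mg/L.
Initial deficit D₀ = C_s − DO₀ = 9.19 − 7.386 = 1.804 mg/L.
D(0.763) = [0.205×11.43/(1.16−0.205)](e^(−0.205×0.763) − e^(−1.16×0.763)) + 1.804 e^(−1.16×0.763)
= 2.453 × (0.8552 − 0.4127) + 1.804 × 0.4127 = 1.830 mg/L.
DO = 9.19 − 1.830 = 7.360 mg/L.

DO ≈ 7.36 mg/L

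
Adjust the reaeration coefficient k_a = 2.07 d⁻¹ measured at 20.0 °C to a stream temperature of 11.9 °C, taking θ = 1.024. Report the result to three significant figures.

k_a(T₂) = k_a(T₁) · θ^(T₂−T₁) = 2.07 × 1.024^(11.9−20.0)
= 2.07 × 1.024^-8.10 = 2.07 × 0.8252 = 1.708 d⁻¹.

k_a ≈ 1.71 d⁻¹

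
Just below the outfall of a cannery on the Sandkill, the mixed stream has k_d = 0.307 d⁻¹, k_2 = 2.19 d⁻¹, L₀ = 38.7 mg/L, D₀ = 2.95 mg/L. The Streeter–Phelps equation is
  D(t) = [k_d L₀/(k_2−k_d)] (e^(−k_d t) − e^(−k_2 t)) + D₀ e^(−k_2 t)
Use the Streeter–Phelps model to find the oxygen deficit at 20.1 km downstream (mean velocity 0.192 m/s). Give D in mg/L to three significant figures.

Travel time t = x/v = 20.1 km / (0.192 m/s) = 20100 m / 0.192 m/s = 104700 s = 1.212 d.
k_d L₀/(k_2−k_d) = 0.307×38.7/(2.19−0.307) = 11.88/1.883 = 6.310 mg/L.
e^(−k_d t) = e^(−0.307×1.212) = 0.6894; e^(−k_2 t) = e^(−2.19×1.212) = 0.07040.
D = 6.310 × (0.6894 − 0.07040) + 2.95 × 0.07040 = 3.905 + 0.2077 = 4.113 mg/L.

D ≈ 4.11 mg/L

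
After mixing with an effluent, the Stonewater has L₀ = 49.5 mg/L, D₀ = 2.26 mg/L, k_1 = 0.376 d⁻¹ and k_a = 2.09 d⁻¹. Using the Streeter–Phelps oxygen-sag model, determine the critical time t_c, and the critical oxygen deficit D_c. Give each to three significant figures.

With k_a/k_1 = 5.559 and 1 − D₀(k_a−k_1)/(k_1 L₀) = 0.7919,
t_c = ln(5.559 × 0.7919) / (2.09 − 0.376) = ln(4.402) / 1.714 = 1.482/1.714 = 0.8646 d.
L(t_c) = L₀ e^(−k_1 t_c) = 49.5 × 0.7225 = 35.76 mg/L, and at the critical point k_a D_c = k_1 L, so D_c = (0.376/2.09) × 35.76 = 6.434 mg/L.

t_c ≈ 0.865 d; D_c ≈ 6.43 mg/L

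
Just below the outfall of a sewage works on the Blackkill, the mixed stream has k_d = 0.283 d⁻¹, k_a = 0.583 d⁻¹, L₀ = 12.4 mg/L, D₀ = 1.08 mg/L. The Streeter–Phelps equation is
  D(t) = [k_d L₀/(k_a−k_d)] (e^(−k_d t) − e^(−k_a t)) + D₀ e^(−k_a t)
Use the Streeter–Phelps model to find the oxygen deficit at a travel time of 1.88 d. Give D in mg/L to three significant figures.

D ≈ 3.32 mg/L

k_d L₀/(k_a−k_d) = 0.283×12.4/(0.583−0.283) = 3.509/0.3000 = 11.70 mg/L.
e^(−k_d t) = e^(−0.283×1.880) = 0.5874; e^(−k_a t) = e^(−0.583×1.880) = 0.3342.
D = 11.70 × (0.5874 − 0.3342) + 1.08 × 0.3342 = 2.962 + 0.3609 = 3.323 mg/L.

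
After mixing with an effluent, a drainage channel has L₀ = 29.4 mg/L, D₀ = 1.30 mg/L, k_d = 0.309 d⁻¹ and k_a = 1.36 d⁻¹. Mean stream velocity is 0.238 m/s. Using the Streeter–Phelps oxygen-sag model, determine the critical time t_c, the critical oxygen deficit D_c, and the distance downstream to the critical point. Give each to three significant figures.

t_c ≈ 1.25 d; D_c ≈ 4.53 mg/L; x_c ≈ 25.8 km

t_c = [1/(k_a−k_d)] ln[(k_a/k_d)(1 − D₀(k_a−k_d)/(k_d L₀))]
= [1/(1.36−0.309)] ln[(1.36/0.309)(1 − 1.30×1.051/(0.309×29.4))]
= (1/1.051) ln[4.401 × 0.8496] = 0.9515 × ln(3.739) = 0.9515 × 1.319 = 1.255 d.
L(t_c) = L₀ e^(−k_d t_c) = 29.4 × 0.6786 = 19.95 mg/L, and at the critical point k_a D_c = k_d L, so D_c = (0.309/1.36) × 19.95 = 4.533 mg/L.
x_c = v t_c = 0.238 m/s × 1.255 d × 86400 s/d = 25800 m ≈ 25.8 km.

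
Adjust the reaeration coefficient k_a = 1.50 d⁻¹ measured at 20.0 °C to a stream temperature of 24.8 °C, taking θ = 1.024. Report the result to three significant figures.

k_a ≈ 1.68 d⁻¹

k_a(T₂) = k_a(T₁) · θ^(T₂−T₁) = 1.50 × 1.024^(24.8−20.0)
= 1.50 × 1.024^4.80 = 1.50 × 1.121 = 1.681 d⁻¹.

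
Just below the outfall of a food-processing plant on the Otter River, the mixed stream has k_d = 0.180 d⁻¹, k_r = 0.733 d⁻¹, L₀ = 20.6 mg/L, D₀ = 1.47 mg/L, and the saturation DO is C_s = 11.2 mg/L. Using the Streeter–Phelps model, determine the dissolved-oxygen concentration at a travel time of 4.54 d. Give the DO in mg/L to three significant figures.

k_d L₀/(k_r−k_d) = 0.180×20.6/(0.733−0.180) = 3.708/0.5530 = 6.705 mg/L.
e^(−k_d t) = e^(−0.180×4.540) = 0.4417; e^(−k_r t) = e^(−0.733×4.540) = 0.03587.
D = 6.705 × (0.4417 − 0.03587) + 1.47 × 0.03587 = 2.721 + 0.05273 = 2.774 mg/L.
DO = C_s − D = 11.2 − 2.774 = 8.426 mg/L.

DO ≈ 8.43 mg/L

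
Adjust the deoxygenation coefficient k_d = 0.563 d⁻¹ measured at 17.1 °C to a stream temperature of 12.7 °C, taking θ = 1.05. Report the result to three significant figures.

k_d ≈ 0.454 d⁻¹

k_d(T₂) = k_d(T₁) · θ^(T₂−T₁) = 0.563 × 1.05^(12.7−17.1)
= 0.563 × 1.05^-4.40 = 0.563 × 0.8068 = 0.4542 d⁻¹.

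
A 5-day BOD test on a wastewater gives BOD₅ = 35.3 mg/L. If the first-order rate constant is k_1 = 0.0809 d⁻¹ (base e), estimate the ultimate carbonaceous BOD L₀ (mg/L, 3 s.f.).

L₀ ≈ 106 mg/L

BOD₅ = L₀(1 − e^(−5k_1)) ⇒ L₀ = BOD₅ / (1 − e^(−5×0.0809))
= 35.3 / (1 − 0.6673) = 35.3 / 0.3327 = 106.1 mg/L.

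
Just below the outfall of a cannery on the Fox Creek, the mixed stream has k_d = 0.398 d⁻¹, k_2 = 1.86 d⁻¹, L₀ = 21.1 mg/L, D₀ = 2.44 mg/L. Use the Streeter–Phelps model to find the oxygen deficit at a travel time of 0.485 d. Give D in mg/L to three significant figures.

k_d L₀/(k_2−k_d) = 0.398×21.1/(1.86−0.398) = 8.398/1.462 = 5.744 mg/L.
e^(−k_d t) = e^(−0.398×0.4850) = 0.8245; e^(−k_2 t) = e^(−1.86×0.4850) = 0.4057.
D = 5.744 × (0.8245 − 0.4057) + 2.44 × 0.4057 = 2.405 + 0.9899 = 3.395 mg/L.

D ≈ 3.40 mg/L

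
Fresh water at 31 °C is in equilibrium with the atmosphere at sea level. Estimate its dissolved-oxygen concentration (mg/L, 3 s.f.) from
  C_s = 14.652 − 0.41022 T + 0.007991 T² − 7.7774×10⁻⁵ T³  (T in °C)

C_s ≈ 7.30 mg/L

C_s = 14.652 − 0.41022×31 + 0.007991×31² − 7.7774×10⁻⁵×31³ = 7.298 mg/L.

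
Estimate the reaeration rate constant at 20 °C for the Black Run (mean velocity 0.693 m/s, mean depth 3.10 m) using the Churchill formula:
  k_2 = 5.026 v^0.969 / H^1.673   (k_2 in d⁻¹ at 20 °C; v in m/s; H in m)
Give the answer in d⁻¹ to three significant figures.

k_2 ≈ 0.531 d⁻¹

k_2 = 5.026 × 0.693^0.969 / 3.10^1.673 = 5.026 × 0.7009 / 6.638 = 0.5307 d⁻¹.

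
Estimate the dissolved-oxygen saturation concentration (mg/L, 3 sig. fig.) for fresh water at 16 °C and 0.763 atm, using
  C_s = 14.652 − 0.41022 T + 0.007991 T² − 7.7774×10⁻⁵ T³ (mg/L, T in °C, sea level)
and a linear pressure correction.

At sea level: C_s = 14.652 − 0.41022×16 + 0.007991×16² − 7.7774×10⁻⁵×16³ = 9.816 mg/L.
Pressure correction: C_s' = 9.816 × 0.763 = 7.489 mg/L.

C_s ≈ 7.49 mg/L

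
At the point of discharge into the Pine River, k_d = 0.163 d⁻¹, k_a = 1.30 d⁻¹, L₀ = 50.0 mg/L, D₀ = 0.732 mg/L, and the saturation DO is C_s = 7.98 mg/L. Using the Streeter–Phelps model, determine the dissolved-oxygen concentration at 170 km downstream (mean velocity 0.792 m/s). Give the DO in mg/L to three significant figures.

Travel time t = x/v = 170 km / (0.792 m/s) = 170000 m / 0.792 m/s = 214600 s = 2.484 d.
k_d L₀/(k_a−k_d) = 0.163×50.0/(1.30−0.163) = 8.150/1.137 = 7.168 mg/L.
e^(−k_d t) = e^(−0.163×2.484) = 0.6670; e^(−k_a t) = e^(−1.30×2.484) = 0.03957.
D = 7.168 × (0.6670 − 0.03957) + 0.732 × 0.03957 = 4.497 + 0.02897 = 4.526 mg/L.
DO = C_s − D = 7.98 − 4.526 = 3.454 mg/L.

DO ≈ 3.45 mg/L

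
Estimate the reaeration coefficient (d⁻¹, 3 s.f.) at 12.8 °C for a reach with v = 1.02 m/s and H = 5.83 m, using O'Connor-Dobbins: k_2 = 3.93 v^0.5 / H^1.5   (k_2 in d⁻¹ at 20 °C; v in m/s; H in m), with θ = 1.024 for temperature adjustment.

k_2(20) = 3.93 × 1.02^0.5 / 5.83^1.5 = 3.93 × 1.010 / 14.08 = 0.2820 d⁻¹.
k_2(12.8) = 0.2820 × 1.024^(12.8−20) = 0.2820 × 0.8430 = 0.2377 d⁻¹.

k_2 ≈ 0.238 d⁻¹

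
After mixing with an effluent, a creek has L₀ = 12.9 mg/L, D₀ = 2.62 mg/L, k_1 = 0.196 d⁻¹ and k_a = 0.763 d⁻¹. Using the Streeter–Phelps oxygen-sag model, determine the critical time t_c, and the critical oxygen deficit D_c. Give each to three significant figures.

t_c ≈ 0.835 d; D_c ≈ 2.81 mg/L

t_c = [1/(k_a−k_1)] ln[(k_a/k_1)(1 − D₀(k_a−k_1)/(k_1 L₀))]
= [1/(0.763−0.196)] ln[(0.763/0.196)(1 − 2.62×0.5670/(0.196×12.9))]
= (1/0.5670) ln[3.893 × 0.4125] = 1.764 × ln(1.606) = 1.764 × 0.4735 = 0.8351 d.
D_c = (k_1/k_a) L₀ e^(−k_1 t_c) = (0.196/0.763) × 12.9 × e^(−0.196×0.8351) = 0.2569 × 12.9 × 0.8490 = 2.813 mg/L.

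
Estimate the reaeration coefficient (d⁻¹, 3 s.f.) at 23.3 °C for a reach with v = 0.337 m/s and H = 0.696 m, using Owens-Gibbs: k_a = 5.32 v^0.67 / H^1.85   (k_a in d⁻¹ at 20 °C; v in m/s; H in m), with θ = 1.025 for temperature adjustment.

k_a(20) = 5.32 × 0.337^0.67 / 0.696^1.85 = 5.32 × 0.4825 / 0.5115 = 5.019 d⁻¹.
k_a(23.3) = 5.019 × 1.025^(23.3−20) = 5.019 × 1.085 = 5.445 d⁻¹.

k_a ≈ 5.44 d⁻¹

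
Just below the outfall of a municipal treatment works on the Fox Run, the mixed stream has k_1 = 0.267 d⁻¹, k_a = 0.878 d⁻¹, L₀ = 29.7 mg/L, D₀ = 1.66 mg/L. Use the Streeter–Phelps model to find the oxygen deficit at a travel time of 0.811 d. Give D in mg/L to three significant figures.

D ≈ 4.90 mg/L

k_1 L₀/(k_a−k_1) = 0.267×29.7/(0.878−0.267) = 7.930/0.6110 = 12.98 mg/L.
e^(−k_1 t) = e^(−0.267×0.8110) = 0.8053; e^(−k_a t) = e^(−0.878×0.8110) = 0.4906.
D = 12.98 × (0.8053 − 0.4906) + 1.66 × 0.4906 = 4.084 + 0.8145 = 4.898 mg/L.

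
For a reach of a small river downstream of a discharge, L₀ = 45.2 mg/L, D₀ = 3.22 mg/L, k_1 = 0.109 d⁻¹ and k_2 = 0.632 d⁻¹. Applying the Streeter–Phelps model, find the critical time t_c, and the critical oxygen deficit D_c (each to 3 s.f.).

t_c ≈ 2.56 d; D_c ≈ 5.90 mg/L

With k_2/k_1 = 5.798 and 1 − D₀(k_2−k_1)/(k_1 L₀) = 0.6582,
t_c = ln(5.798 × 0.6582) / (0.632 − 0.109) = ln(3.816) / 0.5230 = 1.339/0.5230 = 2.561 d.
D_c = (k_1/k_2) L₀ e^(−k_1 t_c) = (0.109/0.632) × 45.2 × e^(−0.109×2.561) = 0.1725 × 45.2 × 0.7564 = 5.897 mg/L.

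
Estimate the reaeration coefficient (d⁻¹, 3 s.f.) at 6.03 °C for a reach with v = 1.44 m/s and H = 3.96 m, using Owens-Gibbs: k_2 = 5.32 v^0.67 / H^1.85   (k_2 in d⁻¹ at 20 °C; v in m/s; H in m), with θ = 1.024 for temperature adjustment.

k_2(20) = 5.32 × 1.44^0.67 / 3.96^1.85 = 5.32 × 1.277 / 12.76 = 0.5324 d⁻¹.
k_2(6.03) = 0.5324 × 1.024^(6.03−20) = 0.5324 × 0.7180 = 0.3823 d⁻¹.

k_2 ≈ 0.382 d⁻¹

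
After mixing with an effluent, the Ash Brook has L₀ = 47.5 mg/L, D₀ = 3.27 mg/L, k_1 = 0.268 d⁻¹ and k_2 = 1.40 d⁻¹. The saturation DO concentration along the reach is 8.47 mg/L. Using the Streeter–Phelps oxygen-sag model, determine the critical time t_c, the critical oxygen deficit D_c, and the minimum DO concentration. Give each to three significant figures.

t_c ≈ 1.16 d; D_c ≈ 6.67 mg/L; min DO ≈ 1.80 mg/L

With k_2/k_1 = 5.224 and 1 − D₀(k_2−k_1)/(k_1 L₀) = 0.7092,
t_c = ln(5.224 × 0.7092) / (1.40 − 0.268) = ln(3.705) / 1.132 = 1.310/1.132 = 1.157 d.
D_c = (k_1/k_2) L₀ e^(−k_1 t_c) = (0.268/1.40) × 47.5 × e^(−0.268×1.157) = 0.1914 × 47.5 × 0.7334 = 6.669 mg/L.
Minimum DO = C_s − D_c = 8.47 − 6.669 = 1.801 mg/L.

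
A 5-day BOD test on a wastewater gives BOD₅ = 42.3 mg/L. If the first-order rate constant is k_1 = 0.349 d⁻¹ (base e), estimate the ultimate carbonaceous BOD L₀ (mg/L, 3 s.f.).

L₀ ≈ 51.3 mg/L

BOD₅ = L₀(1 − e^(−5k_1)) ⇒ L₀ = BOD₅ / (1 − e^(−5×0.349))
= 42.3 / (1 − 0.1746) = 42.3 / 0.8254 = 51.25 mg/L.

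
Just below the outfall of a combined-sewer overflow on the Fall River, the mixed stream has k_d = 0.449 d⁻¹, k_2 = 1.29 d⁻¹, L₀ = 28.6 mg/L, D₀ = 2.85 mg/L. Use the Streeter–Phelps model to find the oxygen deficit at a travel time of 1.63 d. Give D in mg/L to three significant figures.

D ≈ 5.83 mg/L

k_d L₀/(k_2−k_d) = 0.449×28.6/(1.29−0.449) = 12.84/0.8410 = 15.27 mg/L.
e^(−k_d t) = e^(−0.449×1.630) = 0.4810; e^(−k_2 t) = e^(−1.29×1.630) = 0.1221.
D = 15.27 × (0.4810 − 0.1221) + 2.85 × 0.1221 = 5.480 + 0.3481 = 5.828 mg/L.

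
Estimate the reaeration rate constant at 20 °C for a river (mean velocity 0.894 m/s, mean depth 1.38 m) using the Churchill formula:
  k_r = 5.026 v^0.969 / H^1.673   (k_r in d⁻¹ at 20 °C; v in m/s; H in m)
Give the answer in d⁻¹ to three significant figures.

k_r ≈ 2.63 d⁻¹

k_r = 5.026 × 0.894^0.969 / 1.38^1.673 = 5.026 × 0.8971 / 1.714 = 2.631 d⁻¹.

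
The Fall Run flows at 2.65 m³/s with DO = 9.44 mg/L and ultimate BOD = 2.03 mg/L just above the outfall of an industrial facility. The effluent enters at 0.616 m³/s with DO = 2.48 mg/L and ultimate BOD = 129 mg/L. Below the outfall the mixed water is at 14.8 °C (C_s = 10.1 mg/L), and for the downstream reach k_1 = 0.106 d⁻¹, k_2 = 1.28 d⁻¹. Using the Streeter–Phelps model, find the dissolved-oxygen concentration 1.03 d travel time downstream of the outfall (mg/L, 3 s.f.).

Mixed DO = (2.65×9.44 + 0.616×2.48)/(2.65+0.616) = 26.54/3.266 = 8.127 mg/L.
Mixed L₀ = (2.65×2.03 + 0.616×129)/(3.266) = 84.84/3.266 = 25.98 mg/L.
Initial deficit D₀ = C_s − DO₀ = 10.1 − 8.127 = 1.973 mg/L.
D(1.03) = [0.106×25.98/(1.28−0.106)](e^(−0.106×1.03) − e^(−1.28×1.03)) + 1.973 e^(−1.28×1.03)
= 2.346 × (0.8966 − 0.2676) + 1.973 × 0.2676 = 2.003 mg/L.
DO = 10.1 − 2.003 = 8.097 mg/L.

DO ≈ 8.10 mg/L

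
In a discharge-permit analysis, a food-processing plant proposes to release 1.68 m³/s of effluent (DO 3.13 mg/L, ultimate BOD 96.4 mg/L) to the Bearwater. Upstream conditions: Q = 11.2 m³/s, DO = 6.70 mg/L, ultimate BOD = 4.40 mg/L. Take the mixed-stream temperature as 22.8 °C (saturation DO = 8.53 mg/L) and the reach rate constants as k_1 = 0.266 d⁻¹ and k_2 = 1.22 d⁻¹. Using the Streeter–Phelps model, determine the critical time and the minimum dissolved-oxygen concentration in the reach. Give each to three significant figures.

Mixed DO = (11.2×6.70 + 1.68×3.13)/(11.2+1.68) = 80.30/12.88 = 6.234 mg/L.
Mixed L₀ = (11.2×4.40 + 1.68×96.4)/(12.88) = 211.2/12.88 = 16.40 mg/L.
Initial deficit D₀ = C_s − DO₀ = 8.53 − 6.234 = 2.296 mg/L.
t_c = (1/0.9540) ln[(1.22/0.266)(1 − 2.296×0.9540/(0.266×16.40))] = 1.048 × ln(2.284) = 0.8657 d.
D_c = (0.266/1.22) × 16.40 × e^(−0.266×0.8657) = 0.2180 × 16.40 × 0.7943 = 2.840 mg/L.
Minimum DO = 8.53 − 2.840 = 5.690 mg/L.

t_c ≈ 0.866 d; minimum DO ≈ 5.69 mg/L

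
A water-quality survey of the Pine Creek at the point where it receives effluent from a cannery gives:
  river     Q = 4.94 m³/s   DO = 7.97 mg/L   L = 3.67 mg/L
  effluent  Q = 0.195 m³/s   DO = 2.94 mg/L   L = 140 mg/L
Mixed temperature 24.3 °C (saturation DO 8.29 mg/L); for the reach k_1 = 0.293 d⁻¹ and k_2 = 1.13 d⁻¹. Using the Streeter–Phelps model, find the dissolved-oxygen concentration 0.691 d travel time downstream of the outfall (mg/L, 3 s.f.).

DO ≈ 6.95 mg/L

Mixed DO = (4.94×7.97 + 0.195×2.94)/(4.94+0.195) = 39.95/5.135 = 7.779 mg/L.
Mixed L₀ = (4.94×3.67 + 0.195×140)/(5.135) = 45.43/5.135 = 8.847 mg/L.
Initial deficit D₀ = C_s − DO₀ = 8.29 − 7.779 = 0.5110 mg/L.
D(0.691) = [0.293×8.847/(1.13−0.293)](e^(−0.293×0.691) − e^(−1.13×0.691)) + 0.5110 e^(−1.13×0.691)
= 3.097 × (0.8167 − 0.4580) + 0.5110 × 0.4580 = 1.345 mg/L.
DO = 8.29 − 1.345 = 6.945 mg/L.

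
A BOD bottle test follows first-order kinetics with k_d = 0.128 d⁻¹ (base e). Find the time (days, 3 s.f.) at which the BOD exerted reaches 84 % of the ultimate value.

t ≈ 14.3 d

y/L₀ = 1 − e^(−k_d t) = 0.84 ⇒ e^(−k_d t) = 0.160
t = −ln(0.160) / 0.128 = 1.833 / 0.128 = 14.32 d.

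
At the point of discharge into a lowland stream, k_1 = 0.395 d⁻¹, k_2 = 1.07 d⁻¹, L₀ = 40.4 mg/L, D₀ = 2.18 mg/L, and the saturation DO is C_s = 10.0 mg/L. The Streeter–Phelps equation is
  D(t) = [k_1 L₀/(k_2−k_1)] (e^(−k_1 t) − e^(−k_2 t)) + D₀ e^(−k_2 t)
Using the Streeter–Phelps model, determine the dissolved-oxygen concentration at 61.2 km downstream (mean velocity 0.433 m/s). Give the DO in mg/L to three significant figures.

DO ≈ 1.34 mg/L

Travel time t = x/v = 61.2 km / (0.433 m/s) = 61200 m / 0.433 m/s = 141300 s = 1.636 d.
k_1 L₀/(k_2−k_1) = 0.395×40.4/(1.07−0.395) = 15.96/0.6750 = 23.64 mg/L.
e^(−k_1 t) = e^(−0.395×1.636) = 0.5240; e^(−k_2 t) = e^(−1.07×1.636) = 0.1737.
D = 23.64 × (0.5240 − 0.1737) + 2.18 × 0.1737 = 8.283 + 0.3787 = 8.661 mg/L.
DO = C_s − D = 10.0 − 8.661 = 1.339 mg/L.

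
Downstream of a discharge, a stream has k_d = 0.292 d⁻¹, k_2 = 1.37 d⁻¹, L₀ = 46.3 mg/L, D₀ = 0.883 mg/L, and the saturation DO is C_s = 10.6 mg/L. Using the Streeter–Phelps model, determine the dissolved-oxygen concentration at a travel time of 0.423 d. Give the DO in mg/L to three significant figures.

DO ≈ 6.05 mg/L

k_d L₀/(k_2−k_d) = 0.292×46.3/(1.37−0.292) = 13.52/1.078 = 12.54 mg/L.
e^(−k_d t) = e^(−0.292×0.4230) = 0.8838; e^(−k_2 t) = e^(−1.37×0.4230) = 0.5602.
D = 12.54 × (0.8838 − 0.5602) + 0.883 × 0.5602 = 4.059 + 0.4946 = 4.553 mg/L.
DO = C_s − D = 10.6 − 4.553 = 6.047 mg/L.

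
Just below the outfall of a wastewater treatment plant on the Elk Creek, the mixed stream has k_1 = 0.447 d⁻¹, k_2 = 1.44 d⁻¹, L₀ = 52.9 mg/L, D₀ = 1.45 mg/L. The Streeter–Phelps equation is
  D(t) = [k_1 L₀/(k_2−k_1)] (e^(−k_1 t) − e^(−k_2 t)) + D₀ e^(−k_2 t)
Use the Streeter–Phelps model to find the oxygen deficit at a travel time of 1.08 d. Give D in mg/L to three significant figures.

k_1 L₀/(k_2−k_1) = 0.447×52.9/(1.44−0.447) = 23.65/0.9930 = 23.81 mg/L.
e^(−k_1 t) = e^(−0.447×1.080) = 0.6171; e^(−k_2 t) = e^(−1.44×1.080) = 0.2111.
D = 23.81 × (0.6171 − 0.2111) + 1.45 × 0.2111 = 9.666 + 0.3062 = 9.973 mg/L.

D ≈ 9.97 mg/L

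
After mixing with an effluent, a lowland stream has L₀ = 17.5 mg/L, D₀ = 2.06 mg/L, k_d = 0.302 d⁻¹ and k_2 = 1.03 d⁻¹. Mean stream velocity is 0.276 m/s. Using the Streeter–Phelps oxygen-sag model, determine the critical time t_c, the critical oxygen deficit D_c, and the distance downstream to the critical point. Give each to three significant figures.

t_c ≈ 1.23 d; D_c ≈ 3.54 mg/L; x_c ≈ 29.3 km

t_c = [1/(k_2−k_d)] ln[(k_2/k_d)(1 − D₀(k_2−k_d)/(k_d L₀))]
= [1/(1.03−0.302)] ln[(1.03/0.302)(1 − 2.06×0.7280/(0.302×17.5))]
= (1/0.7280) ln[3.411 × 0.7162] = 1.374 × ln(2.443) = 1.374 × 0.8931 = 1.227 d.
L(t_c) = L₀ e^(−k_d t_c) = 17.5 × 0.6904 = 12.08 mg/L, and at the critical point k_2 D_c = k_d L, so D_c = (0.302/1.03) × 12.08 = 3.542 mg/L.
x_c = v t_c = 0.276 m/s × 1.227 d × 86400 s/d = 29260 m ≈ 29.3 km.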